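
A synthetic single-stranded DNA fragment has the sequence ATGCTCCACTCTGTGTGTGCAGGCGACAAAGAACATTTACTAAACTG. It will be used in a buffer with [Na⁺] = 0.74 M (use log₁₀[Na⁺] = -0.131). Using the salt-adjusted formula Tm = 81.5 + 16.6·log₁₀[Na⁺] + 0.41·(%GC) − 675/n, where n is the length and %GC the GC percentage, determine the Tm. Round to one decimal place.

Length n = 47. A=14, C=11, G=10, T=12
G+C = 21, so %GC = 21/47 × 100 = 44.681%
Salt term: 16.6 × (-0.131) = -2.175
GC term: 0.41 × 44.681 = 18.319; length term: −675/47 = −14.362
Tm = 81.5 + (-2.175) + 18.319 − 14.362 = 83.282 → 83.3°C

83.3°C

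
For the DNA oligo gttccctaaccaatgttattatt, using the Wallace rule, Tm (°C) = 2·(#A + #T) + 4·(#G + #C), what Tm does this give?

Counting bases: C=5, T=10, G=2, A=6
A+T = 16, G+C = 7
Tm = 4·7 + 2·16 = 28 + 32 = 60°C

60°C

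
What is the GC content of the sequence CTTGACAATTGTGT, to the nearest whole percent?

Scanning the sequence gives A=3, C=2, G=3, T=6.
G+C = 3 + 2 = 5 out of 14 bases
%GC = 5/14 × 100 = 35.71% ≈ 36%

36%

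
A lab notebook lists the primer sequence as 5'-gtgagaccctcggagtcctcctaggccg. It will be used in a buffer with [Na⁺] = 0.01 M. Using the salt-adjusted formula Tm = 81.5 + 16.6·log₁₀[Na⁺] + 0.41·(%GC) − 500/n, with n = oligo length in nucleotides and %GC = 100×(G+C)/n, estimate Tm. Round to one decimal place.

58.3°C

Length n = 28. Scanning the sequence gives G=9, T=5, A=4, C=10.
G+C = 19, so %GC = 19/28 × 100 = 67.857%
Salt term: 16.6 × (-2) = -33.2
GC term: 0.41 × 67.857 = 27.821; length term: −500/28 = −17.857
Tm = 81.5 + (-33.2) + 27.821 − 17.857 = 58.264 → 58.3°C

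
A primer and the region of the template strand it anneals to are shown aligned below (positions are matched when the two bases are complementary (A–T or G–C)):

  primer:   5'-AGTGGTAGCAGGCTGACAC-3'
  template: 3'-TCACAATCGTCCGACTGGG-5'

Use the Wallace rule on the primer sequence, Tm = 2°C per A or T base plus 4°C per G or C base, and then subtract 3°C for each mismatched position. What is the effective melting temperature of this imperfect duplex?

54°C

Primer base counts: A=5, T=3, G=7, C=4 → A+T=8, G+C=11
Perfect-match Tm = 2(8) + 4(11) = 16 + 44 = 60°C
Mismatches (positions where the bases are not complementary): 2 (at positions 5, 18)
Effective Tm = 60 − 2×3 = 60 − 6 = 54°C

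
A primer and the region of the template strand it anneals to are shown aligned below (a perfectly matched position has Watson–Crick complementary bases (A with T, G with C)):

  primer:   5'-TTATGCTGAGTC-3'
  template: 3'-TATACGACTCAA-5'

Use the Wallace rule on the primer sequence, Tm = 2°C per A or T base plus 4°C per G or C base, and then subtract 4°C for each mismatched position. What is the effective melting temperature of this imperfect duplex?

26°C

Primer base counts: A=2, T=5, G=3, C=2 → A+T=7, G+C=5
Perfect-match Tm = 2(7) + 4(5) = 14 + 20 = 34°C
Mismatches (positions where the bases are not complementary): 2 (at positions 1, 12)
Effective Tm = 34 − 2×4 = 34 − 8 = 26°C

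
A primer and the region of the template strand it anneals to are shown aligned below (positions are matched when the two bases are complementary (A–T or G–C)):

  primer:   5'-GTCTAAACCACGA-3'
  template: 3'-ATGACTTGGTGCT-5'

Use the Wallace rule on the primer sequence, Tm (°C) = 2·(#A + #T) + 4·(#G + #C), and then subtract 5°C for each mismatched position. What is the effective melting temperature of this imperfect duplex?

Primer base counts: A=5, T=2, G=2, C=4 → A+T=7, G+C=6
Perfect-match Tm = 2(7) + 4(6) = 14 + 24 = 38°C
Mismatches (positions where the bases are not complementary): 3 (at positions 1, 2, 5)
Effective Tm = 38 − 3×5 = 38 − 15 = 23°C

23°C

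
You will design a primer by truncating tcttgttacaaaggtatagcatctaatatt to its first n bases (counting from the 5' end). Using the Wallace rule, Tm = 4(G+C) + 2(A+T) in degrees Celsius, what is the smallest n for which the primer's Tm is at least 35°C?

First 13 bases: TCTTGTTACAAAG → Tm = 34°C (< 35°C)
First 14 bases: TCTTGTTACAAAGG → Tm = 38°C (≥ 35°C)
Since every base adds ≥2°C, Tm only increases with n, so the threshold is first crossed at n = 14.

n = 14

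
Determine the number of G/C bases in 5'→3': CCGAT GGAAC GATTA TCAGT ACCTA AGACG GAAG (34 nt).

16

Counting bases: A=12, T=6, C=7, G=9
G+C = 9 + 7 = 16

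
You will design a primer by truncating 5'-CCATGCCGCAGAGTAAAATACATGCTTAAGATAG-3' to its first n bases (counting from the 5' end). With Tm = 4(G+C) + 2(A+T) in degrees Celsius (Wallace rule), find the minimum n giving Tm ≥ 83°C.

n = 30

First 29 bases: CCATGCCGCAGAGTAAAATACATGCTTAA → Tm = 82°C (< 83°C)
First 30 bases: CCATGCCGCAGAGTAAAATACATGCTTAAG → Tm = 86°C (≥ 83°C)
Each additional base adds 2°C (A/T) or 4°C (G/C), so Tm is non-decreasing in n; n = 30 is the first length to reach 83°C.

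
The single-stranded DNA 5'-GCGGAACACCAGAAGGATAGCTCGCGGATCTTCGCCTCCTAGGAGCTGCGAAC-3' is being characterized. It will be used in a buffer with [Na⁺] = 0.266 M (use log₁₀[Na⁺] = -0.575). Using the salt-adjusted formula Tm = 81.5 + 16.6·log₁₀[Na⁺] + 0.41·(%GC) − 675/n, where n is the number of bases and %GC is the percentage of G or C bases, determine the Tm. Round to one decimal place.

Length n = 53. Scanning the sequence gives G=16, A=13, C=16, T=8.
G+C = 32, so %GC = 32/53 × 100 = 60.377%
Salt term: 16.6 × (-0.575) = -9.545
GC term: 0.41 × 60.377 = 24.755; length term: −675/53 = −12.736
Tm = 81.5 + (-9.545) + 24.755 − 12.736 = 83.974 → 84.0°C

84.0°C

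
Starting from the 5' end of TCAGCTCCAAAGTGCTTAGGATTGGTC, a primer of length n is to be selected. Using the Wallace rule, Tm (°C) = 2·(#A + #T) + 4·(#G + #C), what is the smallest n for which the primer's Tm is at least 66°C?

First 22 bases: TCAGCTCCAAAGTGCTTAGGAT → Tm = 64°C (< 66°C)
First 23 bases: TCAGCTCCAAAGTGCTTAGGATT → Tm = 66°C (≥ 66°C)
Each additional base adds 2°C (A/T) or 4°C (G/C), so Tm is non-decreasing in n; n = 23 is the first length to reach 66°C.

n = 23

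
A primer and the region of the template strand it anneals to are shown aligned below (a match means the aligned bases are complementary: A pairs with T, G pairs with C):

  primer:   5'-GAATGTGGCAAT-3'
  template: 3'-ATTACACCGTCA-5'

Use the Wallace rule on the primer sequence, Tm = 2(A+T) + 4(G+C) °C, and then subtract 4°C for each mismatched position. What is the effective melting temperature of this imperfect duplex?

Primer base counts: A=4, T=3, G=4, C=1 → A+T=7, G+C=5
Perfect-match Tm = 2(7) + 4(5) = 14 + 20 = 34°C
Mismatches (positions where the bases are not complementary): 2 (at positions 1, 11)
Effective Tm = 34 − 2×4 = 34 − 8 = 26°C

26°C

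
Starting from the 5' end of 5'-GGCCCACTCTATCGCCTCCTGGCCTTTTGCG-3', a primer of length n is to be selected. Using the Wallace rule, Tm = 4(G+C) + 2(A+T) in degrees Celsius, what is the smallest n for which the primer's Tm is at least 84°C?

n = 25

First 24 bases: GGCCCACTCTATCGCCTCCTGGCC → Tm = 82°C (< 84°C)
First 25 bases: GGCCCACTCTATCGCCTCCTGGCCT → Tm = 84°C (≥ 84°C)
Each additional base adds 2°C (A/T) or 4°C (G/C), so Tm is non-decreasing in n; n = 25 is the first length to reach 84°C.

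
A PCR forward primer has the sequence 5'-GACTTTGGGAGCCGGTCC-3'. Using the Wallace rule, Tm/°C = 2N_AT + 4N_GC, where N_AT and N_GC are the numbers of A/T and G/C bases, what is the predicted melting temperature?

60°C

Base counts: T=4, C=5, G=7, A=2
AT pairs contribute 6, GC pairs contribute 12.
Tm = 4·12 + 2·6 = 48 + 12 = 60°C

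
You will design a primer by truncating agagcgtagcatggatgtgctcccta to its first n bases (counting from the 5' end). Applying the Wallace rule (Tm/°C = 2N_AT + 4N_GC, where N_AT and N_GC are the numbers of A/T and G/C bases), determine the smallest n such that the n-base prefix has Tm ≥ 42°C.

n = 14

First 13 bases: AGAGCGTAGCATG → Tm = 40°C (< 42°C)
First 14 bases: AGAGCGTAGCATGG → Tm = 44°C (≥ 42°C)
Since every base adds ≥2°C, Tm only increases with n, so the threshold is first crossed at n = 14.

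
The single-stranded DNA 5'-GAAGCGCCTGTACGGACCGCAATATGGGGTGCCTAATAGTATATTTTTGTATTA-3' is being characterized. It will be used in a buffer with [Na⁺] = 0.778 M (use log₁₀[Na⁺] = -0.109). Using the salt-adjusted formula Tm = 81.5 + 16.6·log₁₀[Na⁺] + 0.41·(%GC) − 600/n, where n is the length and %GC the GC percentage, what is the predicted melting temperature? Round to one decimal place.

Length n = 54. Scanning the sequence gives T=17, A=14, G=14, C=9.
G+C = 23, so %GC = 23/54 × 100 = 42.593%
Salt term: 16.6 × (-0.109) = -1.809
GC term: 0.41 × 42.593 = 17.463; length term: −600/54 = −11.111
Tm = 81.5 + (-1.809) + 17.463 − 11.111 = 86.043 → 86.0°C

86.0°C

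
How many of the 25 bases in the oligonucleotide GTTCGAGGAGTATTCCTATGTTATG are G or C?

10

Base counts: T=10, G=7, A=5, C=3
G+C = 7 + 3 = 10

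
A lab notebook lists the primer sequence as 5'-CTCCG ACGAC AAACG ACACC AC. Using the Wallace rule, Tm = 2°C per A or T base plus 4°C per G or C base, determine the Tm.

70°C

Base counts: A=8, T=1, C=10, G=3
A+T = 9, G+C = 13
Tm = 4·13 + 2·9 = 52 + 18 = 70°C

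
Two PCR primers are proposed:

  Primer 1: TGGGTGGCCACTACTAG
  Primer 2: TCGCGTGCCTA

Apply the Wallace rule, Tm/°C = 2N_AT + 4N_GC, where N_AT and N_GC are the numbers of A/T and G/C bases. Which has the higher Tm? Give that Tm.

Primer 1: A+T=7, G+C=10 → Tm = 2(7)+4(10) = 54°C
Primer 2: A+T=4, G+C=7 → Tm = 2(4)+4(7) = 36°C
54°C vs 36°C → primer 1 is higher.

Primer 1, 54°C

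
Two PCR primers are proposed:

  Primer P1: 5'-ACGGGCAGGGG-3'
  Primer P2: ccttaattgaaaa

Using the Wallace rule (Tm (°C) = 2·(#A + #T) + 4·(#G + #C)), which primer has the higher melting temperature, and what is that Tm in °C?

Primer P1, 40°C

Primer P1: A+T=2, G+C=9 → Tm = 2(2)+4(9) = 40°C
Primer P2: A+T=10, G+C=3 → Tm = 2(10)+4(3) = 32°C
40°C vs 32°C → primer P1 is higher.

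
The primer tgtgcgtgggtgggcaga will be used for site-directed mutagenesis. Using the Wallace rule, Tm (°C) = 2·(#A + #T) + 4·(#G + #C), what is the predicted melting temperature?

Counting bases: C=2, G=10, A=2, T=4
So N_AT = 6 and N_GC = 12.
Tm = 2×6 + 4×12 = 60°C

60°C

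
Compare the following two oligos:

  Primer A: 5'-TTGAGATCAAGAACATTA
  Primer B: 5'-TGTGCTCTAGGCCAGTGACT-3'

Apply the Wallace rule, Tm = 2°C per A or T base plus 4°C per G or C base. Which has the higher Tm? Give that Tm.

Primer A: A+T=13, G+C=5 → Tm = 2(13)+4(5) = 46°C
Primer B: A+T=9, G+C=11 → Tm = 2(9)+4(11) = 62°C
46°C vs 62°C → primer B is higher.

Primer B, 62°C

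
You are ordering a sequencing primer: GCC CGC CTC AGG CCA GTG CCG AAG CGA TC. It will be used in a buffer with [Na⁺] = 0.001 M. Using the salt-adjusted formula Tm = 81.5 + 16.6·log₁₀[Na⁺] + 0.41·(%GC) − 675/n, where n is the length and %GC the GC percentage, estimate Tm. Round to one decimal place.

38.1°C

Length n = 29. Base counts: G=9, A=5, C=12, T=3
G+C = 21, so %GC = 21/29 × 100 = 72.414%
Salt term: 16.6 × (-3) = -49.8
GC term: 0.41 × 72.414 = 29.69; length term: −675/29 = −23.276
Tm = 81.5 + (-49.8) + 29.69 − 23.276 = 38.114 → 38.1°C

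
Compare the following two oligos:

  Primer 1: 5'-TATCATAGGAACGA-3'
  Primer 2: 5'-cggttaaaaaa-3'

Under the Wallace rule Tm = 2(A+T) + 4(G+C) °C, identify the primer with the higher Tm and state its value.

Primer 1: A+T=9, G+C=5 → Tm = 2(9)+4(5) = 38°C
Primer 2: A+T=8, G+C=3 → Tm = 2(8)+4(3) = 28°C
38°C vs 28°C → primer 1 is higher.

Primer 1, 38°C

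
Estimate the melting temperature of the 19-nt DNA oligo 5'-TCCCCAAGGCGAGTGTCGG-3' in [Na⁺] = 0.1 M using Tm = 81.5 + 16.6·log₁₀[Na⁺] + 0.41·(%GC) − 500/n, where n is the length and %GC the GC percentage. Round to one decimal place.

Length n = 19. Base counts: A=3, C=6, G=7, T=3
G+C = 13, so %GC = 13/19 × 100 = 68.421%
Salt term: 16.6 × (-1) = -16.6
GC term: 0.41 × 68.421 = 28.053; length term: −500/19 = −26.316
Tm = 81.5 + (-16.6) + 28.053 − 26.316 = 66.637 → 66.6°C

66.6°C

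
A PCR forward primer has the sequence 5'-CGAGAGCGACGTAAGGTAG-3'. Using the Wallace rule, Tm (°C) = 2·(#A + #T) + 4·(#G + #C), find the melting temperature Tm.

Base counts: G=8, T=2, A=6, C=3
So N_AT = 8 and N_GC = 11.
Tm = 2(8) + 4(11) = 16 + 44 = 60°C

60°C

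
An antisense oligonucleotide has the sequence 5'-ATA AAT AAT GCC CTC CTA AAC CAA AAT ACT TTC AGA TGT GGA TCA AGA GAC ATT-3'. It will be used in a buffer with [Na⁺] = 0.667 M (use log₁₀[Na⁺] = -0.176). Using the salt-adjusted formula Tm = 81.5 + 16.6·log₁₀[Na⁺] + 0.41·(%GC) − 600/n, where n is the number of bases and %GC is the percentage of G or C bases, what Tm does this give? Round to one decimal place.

81.1°C

Length n = 54. Base counts: G=7, C=11, T=14, A=22
G+C = 18, so %GC = 18/54 × 100 = 33.333%
Salt term: 16.6 × (-0.176) = -2.922
GC term: 0.41 × 33.333 = 13.667; length term: −600/54 = −11.111
Tm = 81.5 + (-2.922) + 13.667 − 11.111 = 81.134 → 81.1°C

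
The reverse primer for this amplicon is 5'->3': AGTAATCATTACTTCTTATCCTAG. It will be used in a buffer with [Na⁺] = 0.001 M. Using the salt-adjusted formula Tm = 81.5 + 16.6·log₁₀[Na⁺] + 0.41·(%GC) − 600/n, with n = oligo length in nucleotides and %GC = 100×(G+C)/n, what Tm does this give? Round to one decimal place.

18.7°C

Length n = 24. Counting bases: C=5, T=10, G=2, A=7
G+C = 7, so %GC = 7/24 × 100 = 29.167%
Salt term: 16.6 × (-3) = -49.8
GC term: 0.41 × 29.167 = 11.958; length term: −600/24 = −25
Tm = 81.5 + (-49.8) + 11.958 − 25 = 18.658 → 18.7°C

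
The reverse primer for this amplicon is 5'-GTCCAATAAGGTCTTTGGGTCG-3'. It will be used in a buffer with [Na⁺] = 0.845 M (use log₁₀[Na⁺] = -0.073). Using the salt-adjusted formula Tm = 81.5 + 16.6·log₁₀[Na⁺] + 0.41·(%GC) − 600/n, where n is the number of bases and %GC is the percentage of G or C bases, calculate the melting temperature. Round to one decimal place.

73.5°C

Length n = 22. Base counts: C=4, G=7, A=4, T=7
G+C = 11, so %GC = 11/22 × 100 = 50%
Salt term: 16.6 × (-0.073) = -1.212
GC term: 0.41 × 50 = 20.5; length term: −600/22 = −27.273
Tm = 81.5 + (-1.212) + 20.5 − 27.273 = 73.515 → 73.5°C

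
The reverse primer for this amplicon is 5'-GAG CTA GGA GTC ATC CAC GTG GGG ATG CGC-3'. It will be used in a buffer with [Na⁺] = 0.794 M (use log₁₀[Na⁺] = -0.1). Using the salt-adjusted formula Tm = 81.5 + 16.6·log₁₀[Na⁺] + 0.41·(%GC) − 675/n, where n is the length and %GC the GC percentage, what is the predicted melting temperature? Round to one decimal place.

Length n = 30. Scanning the sequence gives A=6, G=12, C=7, T=5.
G+C = 19, so %GC = 19/30 × 100 = 63.333%
Salt term: 16.6 × (-0.1) = -1.66
GC term: 0.41 × 63.333 = 25.967; length term: −675/30 = −22.5
Tm = 81.5 + (-1.66) + 25.967 − 22.5 = 83.307 → 83.3°C

83.3°C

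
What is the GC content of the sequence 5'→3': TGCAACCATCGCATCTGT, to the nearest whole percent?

Base counts: G=3, A=4, T=5, C=6
G+C = 3 + 6 = 9 out of 18 bases
%GC = 9/18 × 100 = 50% ≈ 50%

50%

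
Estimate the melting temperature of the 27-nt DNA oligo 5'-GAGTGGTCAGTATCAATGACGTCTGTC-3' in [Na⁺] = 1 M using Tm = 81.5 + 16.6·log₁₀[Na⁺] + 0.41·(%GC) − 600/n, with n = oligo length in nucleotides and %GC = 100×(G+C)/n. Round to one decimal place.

Length n = 27. Base counts: T=8, A=6, C=5, G=8
G+C = 13, so %GC = 13/27 × 100 = 48.148%
Salt term: 16.6 × (0) = 0
GC term: 0.41 × 48.148 = 19.741; length term: −600/27 = −22.222
Tm = 81.5 + (0) + 19.741 − 22.222 = 79.019 → 79.0°C

79.0°C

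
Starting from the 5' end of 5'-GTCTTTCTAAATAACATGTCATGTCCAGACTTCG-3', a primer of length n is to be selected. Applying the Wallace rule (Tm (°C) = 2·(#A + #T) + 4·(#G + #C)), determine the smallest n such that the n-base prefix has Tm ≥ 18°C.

First 6 bases: GTCTTT → Tm = 16°C (< 18°C)
First 7 bases: GTCTTTC → Tm = 20°C (≥ 18°C)
Since every base adds ≥2°C, Tm only increases with n, so the threshold is first crossed at n = 7.

n = 7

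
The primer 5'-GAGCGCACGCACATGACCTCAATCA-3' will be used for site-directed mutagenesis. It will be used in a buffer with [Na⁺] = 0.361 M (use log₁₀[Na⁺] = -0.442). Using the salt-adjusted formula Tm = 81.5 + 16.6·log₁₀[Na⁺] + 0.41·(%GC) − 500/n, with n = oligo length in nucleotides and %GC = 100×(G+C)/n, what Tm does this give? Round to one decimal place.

77.1°C

Length n = 25. C=9, G=5, A=8, T=3
G+C = 14, so %GC = 14/25 × 100 = 56%
Salt term: 16.6 × (-0.442) = -7.337
GC term: 0.41 × 56 = 22.96; length term: −500/25 = −20
Tm = 81.5 + (-7.337) + 22.96 − 20 = 77.123 → 77.1°C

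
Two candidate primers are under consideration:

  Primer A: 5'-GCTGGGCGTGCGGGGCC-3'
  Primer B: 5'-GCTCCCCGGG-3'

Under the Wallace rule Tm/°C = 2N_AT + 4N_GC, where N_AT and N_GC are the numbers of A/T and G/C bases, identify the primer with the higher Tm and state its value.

Primer A: A+T=2, G+C=15 → Tm = 2(2)+4(15) = 64°C
Primer B: A+T=1, G+C=9 → Tm = 2(1)+4(9) = 38°C
64°C vs 38°C → primer A is higher.

Primer A, 64°C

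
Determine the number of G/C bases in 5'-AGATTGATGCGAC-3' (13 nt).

6

Base counts: T=3, A=4, C=2, G=4
G+C = 4 + 2 = 6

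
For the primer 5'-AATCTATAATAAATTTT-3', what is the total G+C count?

1

Counting bases: G=0, A=8, T=8, C=1
G+C = 0 + 1 = 1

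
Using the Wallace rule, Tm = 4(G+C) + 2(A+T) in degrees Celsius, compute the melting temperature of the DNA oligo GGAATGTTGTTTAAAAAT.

G=4, T=7, C=0, A=7
AT pairs contribute 14, GC pairs contribute 4.
Tm = 2×14 + 4×4 = 44°C

44°C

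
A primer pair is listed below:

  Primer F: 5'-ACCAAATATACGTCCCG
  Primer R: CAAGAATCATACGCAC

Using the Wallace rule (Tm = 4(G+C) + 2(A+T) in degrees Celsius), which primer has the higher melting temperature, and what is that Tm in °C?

Primer F, 50°C

Primer F: A+T=9, G+C=8 → Tm = 2(9)+4(8) = 50°C
Primer R: A+T=9, G+C=7 → Tm = 2(9)+4(7) = 46°C
50°C vs 46°C → primer F is higher.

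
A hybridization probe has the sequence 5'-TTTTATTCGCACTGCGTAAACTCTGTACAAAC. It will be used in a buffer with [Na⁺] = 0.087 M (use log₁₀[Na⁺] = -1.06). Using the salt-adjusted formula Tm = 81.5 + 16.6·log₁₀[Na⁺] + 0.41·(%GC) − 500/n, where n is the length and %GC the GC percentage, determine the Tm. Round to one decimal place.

Length n = 32. G=4, A=9, T=11, C=8
G+C = 12, so %GC = 12/32 × 100 = 37.5%
Salt term: 16.6 × (-1.06) = -17.596
GC term: 0.41 × 37.5 = 15.375; length term: −500/32 = −15.625
Tm = 81.5 + (-17.596) + 15.375 − 15.625 = 63.654 → 63.7°C

63.7°C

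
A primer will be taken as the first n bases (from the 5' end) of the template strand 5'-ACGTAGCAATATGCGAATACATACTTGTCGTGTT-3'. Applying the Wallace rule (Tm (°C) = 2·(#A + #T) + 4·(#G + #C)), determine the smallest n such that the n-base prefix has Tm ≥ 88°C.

n = 32

First 31 bases: ACGTAGCAATATGCGAATACATACTTGTCGT → Tm = 86°C (< 88°C)
First 32 bases: ACGTAGCAATATGCGAATACATACTTGTCGTG → Tm = 90°C (≥ 88°C)
Each additional base adds 2°C (A/T) or 4°C (G/C), so Tm is non-decreasing in n; n = 32 is the first length to reach 88°C.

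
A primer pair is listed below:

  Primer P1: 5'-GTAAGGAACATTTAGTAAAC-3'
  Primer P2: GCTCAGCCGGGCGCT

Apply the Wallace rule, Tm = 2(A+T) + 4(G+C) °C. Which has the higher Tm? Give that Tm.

Primer P1: A+T=14, G+C=6 → Tm = 2(14)+4(6) = 52°C
Primer P2: A+T=3, G+C=12 → Tm = 2(3)+4(12) = 54°C
52°C vs 54°C → primer P2 is higher.

Primer P2, 54°C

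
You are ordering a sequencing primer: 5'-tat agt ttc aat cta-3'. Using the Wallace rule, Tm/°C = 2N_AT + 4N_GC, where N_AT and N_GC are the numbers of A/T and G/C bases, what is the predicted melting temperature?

36°C

G=1, A=5, C=2, T=7
A+T = 12, G+C = 3
Tm = 2(12) + 4(3) = 24 + 12 = 36°C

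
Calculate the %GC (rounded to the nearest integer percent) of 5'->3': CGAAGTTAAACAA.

Base counts: T=2, A=7, G=2, C=2
G+C = 2 + 2 = 4 out of 13 bases
%GC = 4/13 × 100 = 30.77% ≈ 31%

31%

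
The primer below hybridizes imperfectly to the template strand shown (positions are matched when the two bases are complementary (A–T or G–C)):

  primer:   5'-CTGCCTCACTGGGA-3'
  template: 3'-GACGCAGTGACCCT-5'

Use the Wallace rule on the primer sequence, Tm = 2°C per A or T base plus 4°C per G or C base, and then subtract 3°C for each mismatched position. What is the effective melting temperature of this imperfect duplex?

43°C

Primer base counts: A=2, T=3, G=4, C=5 → A+T=5, G+C=9
Perfect-match Tm = 2(5) + 4(9) = 10 + 36 = 46°C
Mismatches (positions where the bases are not complementary): 1 (at position 5)
Effective Tm = 46 − 1×3 = 46 − 3 = 43°C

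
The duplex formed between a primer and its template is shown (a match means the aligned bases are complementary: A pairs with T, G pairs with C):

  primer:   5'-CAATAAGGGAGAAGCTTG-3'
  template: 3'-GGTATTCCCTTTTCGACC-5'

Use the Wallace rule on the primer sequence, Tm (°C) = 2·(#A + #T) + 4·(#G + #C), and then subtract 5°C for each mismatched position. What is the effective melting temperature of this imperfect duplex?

37°C

Primer base counts: A=7, T=3, G=6, C=2 → A+T=10, G+C=8
Perfect-match Tm = 2(10) + 4(8) = 20 + 32 = 52°C
Mismatches (positions where the bases are not complementary): 3 (at positions 2, 11, 17)
Effective Tm = 52 − 3×5 = 52 − 15 = 37°C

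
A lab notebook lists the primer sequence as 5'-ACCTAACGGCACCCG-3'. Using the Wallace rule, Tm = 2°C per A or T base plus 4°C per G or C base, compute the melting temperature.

A=4, T=1, C=7, G=3
A+T = 5, G+C = 10
Tm = 4·10 + 2·5 = 40 + 10 = 50°C

50°C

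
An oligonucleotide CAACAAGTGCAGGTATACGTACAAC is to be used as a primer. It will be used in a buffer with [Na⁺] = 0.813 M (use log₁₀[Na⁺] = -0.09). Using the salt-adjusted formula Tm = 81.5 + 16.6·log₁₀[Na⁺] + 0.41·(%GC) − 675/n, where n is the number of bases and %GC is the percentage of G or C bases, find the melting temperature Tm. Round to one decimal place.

71.0°C

Length n = 25. Counting bases: C=6, T=4, G=5, A=10
G+C = 11, so %GC = 11/25 × 100 = 44%
Salt term: 16.6 × (-0.09) = -1.494
GC term: 0.41 × 44 = 18.04; length term: −675/25 = −27
Tm = 81.5 + (-1.494) + 18.04 − 27 = 71.046 → 71.0°C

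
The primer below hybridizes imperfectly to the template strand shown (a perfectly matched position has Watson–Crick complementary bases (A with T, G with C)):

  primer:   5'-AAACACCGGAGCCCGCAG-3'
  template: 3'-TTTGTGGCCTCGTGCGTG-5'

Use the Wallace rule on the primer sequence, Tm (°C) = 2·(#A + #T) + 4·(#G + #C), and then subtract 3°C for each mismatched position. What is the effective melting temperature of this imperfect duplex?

Primer base counts: A=6, T=0, G=5, C=7 → A+T=6, G+C=12
Perfect-match Tm = 2(6) + 4(12) = 12 + 48 = 60°C
Mismatches (positions where the bases are not complementary): 2 (at positions 13, 18)
Effective Tm = 60 − 2×3 = 60 − 6 = 54°C

54°C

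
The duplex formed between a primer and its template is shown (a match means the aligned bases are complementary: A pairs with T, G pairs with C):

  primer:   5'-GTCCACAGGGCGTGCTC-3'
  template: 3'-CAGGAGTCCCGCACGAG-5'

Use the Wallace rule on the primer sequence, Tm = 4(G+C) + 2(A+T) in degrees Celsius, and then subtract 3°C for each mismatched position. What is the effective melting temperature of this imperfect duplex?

Primer base counts: A=2, T=3, G=6, C=6 → A+T=5, G+C=12
Perfect-match Tm = 2(5) + 4(12) = 10 + 48 = 58°C
Mismatches (positions where the bases are not complementary): 1 (at position 5)
Effective Tm = 58 − 1×3 = 58 − 3 = 55°C

55°C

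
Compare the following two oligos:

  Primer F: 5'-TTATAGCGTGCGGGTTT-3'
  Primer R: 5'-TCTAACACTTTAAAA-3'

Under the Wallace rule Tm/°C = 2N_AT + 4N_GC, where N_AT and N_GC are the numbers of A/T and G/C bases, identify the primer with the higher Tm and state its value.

Primer F, 50°C

Primer F: A+T=9, G+C=8 → Tm = 2(9)+4(8) = 50°C
Primer R: A+T=12, G+C=3 → Tm = 2(12)+4(3) = 36°C
50°C vs 36°C → primer F is higher.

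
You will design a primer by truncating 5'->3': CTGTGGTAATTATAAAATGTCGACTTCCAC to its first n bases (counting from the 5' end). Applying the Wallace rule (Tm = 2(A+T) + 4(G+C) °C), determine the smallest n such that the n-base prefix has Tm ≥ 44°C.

First 17 bases: CTGTGGTAATTATAAAA → Tm = 42°C (< 44°C)
First 18 bases: CTGTGGTAATTATAAAAT → Tm = 44°C (≥ 44°C)
Since every base adds ≥2°C, Tm only increases with n, so the threshold is first crossed at n = 18.

n = 18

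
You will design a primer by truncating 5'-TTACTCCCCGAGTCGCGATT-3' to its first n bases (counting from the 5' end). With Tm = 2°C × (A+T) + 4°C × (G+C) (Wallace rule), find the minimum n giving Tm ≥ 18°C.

n = 7

First 6 bases: TTACTC → Tm = 16°C (< 18°C)
First 7 bases: TTACTCC → Tm = 20°C (≥ 18°C)
Each additional base adds 2°C (A/T) or 4°C (G/C), so Tm is non-decreasing in n; n = 7 is the first length to reach 18°C.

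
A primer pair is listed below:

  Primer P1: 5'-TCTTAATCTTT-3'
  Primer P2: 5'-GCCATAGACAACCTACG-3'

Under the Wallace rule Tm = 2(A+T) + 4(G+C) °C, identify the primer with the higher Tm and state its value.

Primer P1: A+T=9, G+C=2 → Tm = 2(9)+4(2) = 26°C
Primer P2: A+T=8, G+C=9 → Tm = 2(8)+4(9) = 52°C
26°C vs 52°C → primer P2 is higher.

Primer P2, 52°C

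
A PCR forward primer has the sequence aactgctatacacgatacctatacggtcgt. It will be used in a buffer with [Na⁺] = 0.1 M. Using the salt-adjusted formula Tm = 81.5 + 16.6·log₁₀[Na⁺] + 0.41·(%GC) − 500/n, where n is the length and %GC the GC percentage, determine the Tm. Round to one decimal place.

66.0°C

Length n = 30. Base counts: C=8, A=9, G=5, T=8
G+C = 13, so %GC = 13/30 × 100 = 43.333%
Salt term: 16.6 × (-1) = -16.6
GC term: 0.41 × 43.333 = 17.767; length term: −500/30 = −16.667
Tm = 81.5 + (-16.6) + 17.767 − 16.667 = 66 → 66.0°C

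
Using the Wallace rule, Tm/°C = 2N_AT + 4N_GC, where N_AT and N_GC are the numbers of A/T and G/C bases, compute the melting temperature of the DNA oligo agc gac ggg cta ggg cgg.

64°C

Base counts: C=4, G=10, A=3, T=1
So N_AT = 4 and N_GC = 14.
Tm = 2(4) + 4(14) = 8 + 56 = 64°C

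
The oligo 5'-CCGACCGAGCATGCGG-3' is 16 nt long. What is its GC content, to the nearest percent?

Counting bases: G=6, A=3, T=1, C=6
G+C = 6 + 6 = 12 out of 16 bases
%GC = 12/16 × 100 = 75% ≈ 75%

75%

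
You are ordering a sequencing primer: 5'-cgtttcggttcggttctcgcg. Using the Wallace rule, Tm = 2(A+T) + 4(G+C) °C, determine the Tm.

Scanning the sequence gives A=0, G=7, C=6, T=8.
So N_AT = 8 and N_GC = 13.
Tm = 2(8) + 4(13) = 16 + 52 = 68°C

68°C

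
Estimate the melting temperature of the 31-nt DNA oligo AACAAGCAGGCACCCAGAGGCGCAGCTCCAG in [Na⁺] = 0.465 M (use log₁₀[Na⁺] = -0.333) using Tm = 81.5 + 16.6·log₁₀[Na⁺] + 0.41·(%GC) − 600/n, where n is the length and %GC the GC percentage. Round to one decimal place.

Length n = 31. Scanning the sequence gives A=10, T=1, C=11, G=9.
G+C = 20, so %GC = 20/31 × 100 = 64.516%
Salt term: 16.6 × (-0.333) = -5.528
GC term: 0.41 × 64.516 = 26.452; length term: −600/31 = −19.355
Tm = 81.5 + (-5.528) + 26.452 − 19.355 = 83.069 → 83.1°C

83.1°C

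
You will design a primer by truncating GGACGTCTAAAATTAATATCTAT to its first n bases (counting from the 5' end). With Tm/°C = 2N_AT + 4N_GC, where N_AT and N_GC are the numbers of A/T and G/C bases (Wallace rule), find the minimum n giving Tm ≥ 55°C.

n = 22

First 21 bases: GGACGTCTAAAATTAATATCT → Tm = 54°C (< 55°C)
First 22 bases: GGACGTCTAAAATTAATATCTA → Tm = 56°C (≥ 55°C)
Since every base adds ≥2°C, Tm only increases with n, so the threshold is first crossed at n = 22.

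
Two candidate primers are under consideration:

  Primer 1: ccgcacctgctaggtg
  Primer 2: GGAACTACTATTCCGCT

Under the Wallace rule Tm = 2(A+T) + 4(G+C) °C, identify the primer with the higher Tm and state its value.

Primer 1, 54°C

Primer 1: A+T=5, G+C=11 → Tm = 2(5)+4(11) = 54°C
Primer 2: A+T=9, G+C=8 → Tm = 2(9)+4(8) = 50°C
54°C vs 50°C → primer 1 is higher.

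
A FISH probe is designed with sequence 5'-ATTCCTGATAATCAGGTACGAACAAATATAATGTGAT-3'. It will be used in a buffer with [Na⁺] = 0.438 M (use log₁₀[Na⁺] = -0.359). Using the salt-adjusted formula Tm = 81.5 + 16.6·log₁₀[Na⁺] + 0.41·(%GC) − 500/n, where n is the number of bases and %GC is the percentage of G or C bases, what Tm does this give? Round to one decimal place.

74.2°C

Length n = 37. C=5, T=11, G=6, A=15
G+C = 11, so %GC = 11/37 × 100 = 29.73%
Salt term: 16.6 × (-0.359) = -5.959
GC term: 0.41 × 29.73 = 12.189; length term: −500/37 = −13.514
Tm = 81.5 + (-5.959) + 12.189 − 13.514 = 74.216 → 74.2°C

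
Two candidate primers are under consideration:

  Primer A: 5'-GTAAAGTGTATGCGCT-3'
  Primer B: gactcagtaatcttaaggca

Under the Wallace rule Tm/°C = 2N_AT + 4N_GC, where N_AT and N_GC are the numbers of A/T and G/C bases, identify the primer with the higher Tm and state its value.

Primer A: A+T=9, G+C=7 → Tm = 2(9)+4(7) = 46°C
Primer B: A+T=12, G+C=8 → Tm = 2(12)+4(8) = 56°C
46°C vs 56°C → primer B is higher.

Primer B, 56°C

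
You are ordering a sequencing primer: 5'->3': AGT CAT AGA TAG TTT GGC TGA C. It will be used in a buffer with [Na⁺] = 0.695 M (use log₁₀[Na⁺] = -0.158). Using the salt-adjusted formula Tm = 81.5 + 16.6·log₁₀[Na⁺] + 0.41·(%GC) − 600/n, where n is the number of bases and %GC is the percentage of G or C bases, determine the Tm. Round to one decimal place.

Length n = 22. Base counts: G=6, T=7, C=3, A=6
G+C = 9, so %GC = 9/22 × 100 = 40.909%
Salt term: 16.6 × (-0.158) = -2.623
GC term: 0.41 × 40.909 = 16.773; length term: −600/22 = −27.273
Tm = 81.5 + (-2.623) + 16.773 − 27.273 = 68.377 → 68.4°C

68.4°C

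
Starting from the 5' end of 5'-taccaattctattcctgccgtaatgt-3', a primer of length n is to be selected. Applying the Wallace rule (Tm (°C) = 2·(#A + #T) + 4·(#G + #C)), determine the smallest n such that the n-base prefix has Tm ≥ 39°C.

First 14 bases: TACCAATTCTATTC → Tm = 36°C (< 39°C)
First 15 bases: TACCAATTCTATTCC → Tm = 40°C (≥ 39°C)
Each additional base adds 2°C (A/T) or 4°C (G/C), so Tm is non-decreasing in n; n = 15 is the first length to reach 39°C.

n = 15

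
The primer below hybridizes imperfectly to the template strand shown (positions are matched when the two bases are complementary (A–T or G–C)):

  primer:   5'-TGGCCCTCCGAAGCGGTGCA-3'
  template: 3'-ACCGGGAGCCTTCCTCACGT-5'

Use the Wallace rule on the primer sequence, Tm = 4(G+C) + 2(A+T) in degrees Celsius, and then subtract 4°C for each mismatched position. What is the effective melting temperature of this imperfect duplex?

Primer base counts: A=3, T=3, G=7, C=7 → A+T=6, G+C=14
Perfect-match Tm = 2(6) + 4(14) = 12 + 56 = 68°C
Mismatches (positions where the bases are not complementary): 3 (at positions 9, 14, 15)
Effective Tm = 68 − 3×4 = 68 − 12 = 56°C

56°C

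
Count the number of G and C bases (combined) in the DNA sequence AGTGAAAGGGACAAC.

A=7, G=5, C=2, T=1
Total G or C: 5 + 2 = 7

7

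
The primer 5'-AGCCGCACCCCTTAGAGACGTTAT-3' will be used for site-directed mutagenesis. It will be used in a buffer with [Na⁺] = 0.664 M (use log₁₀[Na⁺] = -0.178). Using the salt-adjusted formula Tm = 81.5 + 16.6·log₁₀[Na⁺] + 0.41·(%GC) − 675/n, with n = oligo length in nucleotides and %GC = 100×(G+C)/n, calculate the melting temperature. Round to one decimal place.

Length n = 24. Base counts: C=8, T=5, G=5, A=6
G+C = 13, so %GC = 13/24 × 100 = 54.167%
Salt term: 16.6 × (-0.178) = -2.955
GC term: 0.41 × 54.167 = 22.208; length term: −675/24 = −28.125
Tm = 81.5 + (-2.955) + 22.208 − 28.125 = 72.628 → 72.6°C

72.6°C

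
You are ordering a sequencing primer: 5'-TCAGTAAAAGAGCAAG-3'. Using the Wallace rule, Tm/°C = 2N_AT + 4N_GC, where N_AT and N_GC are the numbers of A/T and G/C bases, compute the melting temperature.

44°C

A=8, T=2, C=2, G=4
A+T = 10, G+C = 6
Tm = 4·6 + 2·10 = 24 + 20 = 44°C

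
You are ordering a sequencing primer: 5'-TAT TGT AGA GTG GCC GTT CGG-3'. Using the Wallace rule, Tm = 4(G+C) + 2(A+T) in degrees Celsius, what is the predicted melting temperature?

Counting bases: A=3, C=3, T=7, G=8
So N_AT = 10 and N_GC = 11.
Tm = 4·11 + 2·10 = 44 + 20 = 64°C

64°C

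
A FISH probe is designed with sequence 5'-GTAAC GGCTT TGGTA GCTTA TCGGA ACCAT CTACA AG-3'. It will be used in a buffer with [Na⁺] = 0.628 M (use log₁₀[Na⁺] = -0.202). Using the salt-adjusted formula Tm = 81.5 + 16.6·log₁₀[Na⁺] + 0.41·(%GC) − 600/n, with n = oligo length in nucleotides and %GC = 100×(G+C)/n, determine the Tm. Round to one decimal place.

Length n = 37. Counting bases: A=10, G=9, C=8, T=10
G+C = 17, so %GC = 17/37 × 100 = 45.946%
Salt term: 16.6 × (-0.202) = -3.353
GC term: 0.41 × 45.946 = 18.838; length term: −600/37 = −16.216
Tm = 81.5 + (-3.353) + 18.838 − 16.216 = 80.769 → 80.8°C

80.8°C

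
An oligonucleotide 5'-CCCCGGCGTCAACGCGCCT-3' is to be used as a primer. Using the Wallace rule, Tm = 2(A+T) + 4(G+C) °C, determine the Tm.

Scanning the sequence gives T=2, C=10, G=5, A=2.
So N_AT = 4 and N_GC = 15.
Tm = 2×4 + 4×15 = 68°C

68°C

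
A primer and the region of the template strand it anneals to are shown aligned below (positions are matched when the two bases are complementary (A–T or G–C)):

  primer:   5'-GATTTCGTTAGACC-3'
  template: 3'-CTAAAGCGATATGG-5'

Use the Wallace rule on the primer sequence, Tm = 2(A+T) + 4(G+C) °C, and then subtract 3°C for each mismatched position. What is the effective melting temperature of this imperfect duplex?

Primer base counts: A=3, T=5, G=3, C=3 → A+T=8, G+C=6
Perfect-match Tm = 2(8) + 4(6) = 16 + 24 = 40°C
Mismatches (positions where the bases are not complementary): 2 (at positions 8, 11)
Effective Tm = 40 − 2×3 = 40 − 6 = 34°C

34°C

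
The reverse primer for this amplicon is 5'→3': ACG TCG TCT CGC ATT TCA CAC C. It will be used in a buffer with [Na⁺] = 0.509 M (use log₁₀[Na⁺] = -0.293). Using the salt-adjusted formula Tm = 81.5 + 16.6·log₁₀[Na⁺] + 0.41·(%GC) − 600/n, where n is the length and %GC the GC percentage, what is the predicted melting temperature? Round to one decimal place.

71.7°C

Length n = 22. Base counts: A=4, G=3, T=6, C=9
G+C = 12, so %GC = 12/22 × 100 = 54.545%
Salt term: 16.6 × (-0.293) = -4.864
GC term: 0.41 × 54.545 = 22.363; length term: −600/22 = −27.273
Tm = 81.5 + (-4.864) + 22.363 − 27.273 = 71.726 → 71.7°C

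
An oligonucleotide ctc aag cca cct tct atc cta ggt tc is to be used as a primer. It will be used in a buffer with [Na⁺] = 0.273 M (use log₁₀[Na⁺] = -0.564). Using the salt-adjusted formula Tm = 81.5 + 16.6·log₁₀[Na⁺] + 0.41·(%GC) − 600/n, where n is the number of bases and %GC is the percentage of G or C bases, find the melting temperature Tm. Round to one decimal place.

69.6°C

Length n = 26. Base counts: A=5, T=8, G=3, C=10
G+C = 13, so %GC = 13/26 × 100 = 50%
Salt term: 16.6 × (-0.564) = -9.362
GC term: 0.41 × 50 = 20.5; length term: −600/26 = −23.077
Tm = 81.5 + (-9.362) + 20.5 − 23.077 = 69.561 → 69.6°C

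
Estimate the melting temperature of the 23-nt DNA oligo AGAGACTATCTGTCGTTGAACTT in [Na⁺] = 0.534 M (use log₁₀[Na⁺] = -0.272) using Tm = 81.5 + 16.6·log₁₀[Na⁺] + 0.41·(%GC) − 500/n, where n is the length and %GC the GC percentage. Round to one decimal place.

71.3°C

Length n = 23. Base counts: G=5, A=6, C=4, T=8
G+C = 9, so %GC = 9/23 × 100 = 39.13%
Salt term: 16.6 × (-0.272) = -4.515
GC term: 0.41 × 39.13 = 16.043; length term: −500/23 = −21.739
Tm = 81.5 + (-4.515) + 16.043 − 21.739 = 71.289 → 71.3°C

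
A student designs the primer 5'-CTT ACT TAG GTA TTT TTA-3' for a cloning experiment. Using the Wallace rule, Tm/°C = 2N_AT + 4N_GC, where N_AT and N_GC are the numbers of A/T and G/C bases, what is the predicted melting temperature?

Base counts: G=2, T=10, A=4, C=2
So N_AT = 14 and N_GC = 4.
Tm = 2×14 + 4×4 = 44°C

44°C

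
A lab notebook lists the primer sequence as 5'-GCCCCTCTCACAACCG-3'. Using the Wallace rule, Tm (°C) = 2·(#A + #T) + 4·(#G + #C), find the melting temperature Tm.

54°C

Scanning the sequence gives A=3, G=2, C=9, T=2.
So N_AT = 5 and N_GC = 11.
Tm = 4·11 + 2·5 = 44 + 10 = 54°C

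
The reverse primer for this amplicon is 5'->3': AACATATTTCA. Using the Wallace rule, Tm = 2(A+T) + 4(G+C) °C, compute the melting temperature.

G=0, A=5, C=2, T=4
A+T = 9, G+C = 2
Tm = 2(9) + 4(2) = 18 + 8 = 26°C

26°C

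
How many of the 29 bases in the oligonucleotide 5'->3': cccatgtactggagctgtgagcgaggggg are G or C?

Base counts: G=13, T=5, C=6, A=5
G+C = 13 + 6 = 19

19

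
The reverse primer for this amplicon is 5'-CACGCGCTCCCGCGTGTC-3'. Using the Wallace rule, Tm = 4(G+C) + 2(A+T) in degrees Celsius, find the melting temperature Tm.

Base counts: T=3, A=1, C=9, G=5
So N_AT = 4 and N_GC = 14.
Tm = 2(4) + 4(14) = 8 + 56 = 64°C

64°C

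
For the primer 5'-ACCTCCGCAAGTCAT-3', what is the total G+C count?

8

Counting bases: G=2, A=4, C=6, T=3
Total G or C: 2 + 6 = 8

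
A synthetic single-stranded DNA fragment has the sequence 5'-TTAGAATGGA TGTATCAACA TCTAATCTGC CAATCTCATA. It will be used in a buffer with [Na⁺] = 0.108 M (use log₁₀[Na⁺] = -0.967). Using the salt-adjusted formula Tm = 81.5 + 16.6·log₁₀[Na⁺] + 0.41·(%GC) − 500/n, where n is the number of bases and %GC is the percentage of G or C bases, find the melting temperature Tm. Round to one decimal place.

Length n = 40. T=13, G=5, A=14, C=8
G+C = 13, so %GC = 13/40 × 100 = 32.5%
Salt term: 16.6 × (-0.967) = -16.052
GC term: 0.41 × 32.5 = 13.325; length term: −500/40 = −12.5
Tm = 81.5 + (-16.052) + 13.325 − 12.5 = 66.273 → 66.3°C

66.3°C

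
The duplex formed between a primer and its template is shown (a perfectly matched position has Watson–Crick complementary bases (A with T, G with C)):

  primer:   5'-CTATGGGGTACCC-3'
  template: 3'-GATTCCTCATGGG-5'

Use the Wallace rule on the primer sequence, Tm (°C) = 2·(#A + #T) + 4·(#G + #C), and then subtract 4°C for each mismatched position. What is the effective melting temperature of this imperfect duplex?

34°C

Primer base counts: A=2, T=3, G=4, C=4 → A+T=5, G+C=8
Perfect-match Tm = 2(5) + 4(8) = 10 + 32 = 42°C
Mismatches (positions where the bases are not complementary): 2 (at positions 4, 7)
Effective Tm = 42 − 2×4 = 42 − 8 = 34°C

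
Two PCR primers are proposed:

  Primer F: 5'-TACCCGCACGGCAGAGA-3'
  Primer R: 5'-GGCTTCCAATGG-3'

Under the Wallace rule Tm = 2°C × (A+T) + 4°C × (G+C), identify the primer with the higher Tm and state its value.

Primer F: A+T=6, G+C=11 → Tm = 2(6)+4(11) = 56°C
Primer R: A+T=5, G+C=7 → Tm = 2(5)+4(7) = 38°C
56°C vs 38°C → primer F is higher.

Primer F, 56°C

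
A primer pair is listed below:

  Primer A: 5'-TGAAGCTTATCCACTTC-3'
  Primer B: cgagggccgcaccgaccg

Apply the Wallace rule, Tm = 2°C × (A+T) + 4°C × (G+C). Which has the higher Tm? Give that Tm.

Primer B, 66°C

Primer A: A+T=10, G+C=7 → Tm = 2(10)+4(7) = 48°C
Primer B: A+T=3, G+C=15 → Tm = 2(3)+4(15) = 66°C
48°C vs 66°C → primer B is higher.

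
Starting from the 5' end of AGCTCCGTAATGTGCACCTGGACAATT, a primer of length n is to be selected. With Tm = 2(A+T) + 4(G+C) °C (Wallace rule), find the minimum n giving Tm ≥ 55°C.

First 17 bases: AGCTCCGTAATGTGCAC → Tm = 52°C (< 55°C)
First 18 bases: AGCTCCGTAATGTGCACC → Tm = 56°C (≥ 55°C)
Since every base adds ≥2°C, Tm only increases with n, so the threshold is first crossed at n = 18.

n = 18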